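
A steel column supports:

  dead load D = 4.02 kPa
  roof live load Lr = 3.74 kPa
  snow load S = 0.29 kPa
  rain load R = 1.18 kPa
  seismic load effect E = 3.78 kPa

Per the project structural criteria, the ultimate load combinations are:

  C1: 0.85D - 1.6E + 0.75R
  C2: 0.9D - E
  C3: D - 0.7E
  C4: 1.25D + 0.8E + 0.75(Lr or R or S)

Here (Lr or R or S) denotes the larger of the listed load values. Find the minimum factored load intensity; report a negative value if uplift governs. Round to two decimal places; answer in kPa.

(Lr or R or S) → Lr = 3.74 kPa.
C1: 0.85(4.02) - 1.6(3.78) + 0.75(1.18) = -1.75
C2: 0.9(4.02) - 1.0(3.78) = 3.62 - 3.78 = -0.16
C3: 1.0(4.02) - 0.7(3.78) = 4.02 - 2.65 = 1.37
C4: 1.25(4.02) + 0.8(3.78) + 0.75(3.74) = 10.85
Combination 1 gives the minimum: -1.75 kPa.

-1.75 kPa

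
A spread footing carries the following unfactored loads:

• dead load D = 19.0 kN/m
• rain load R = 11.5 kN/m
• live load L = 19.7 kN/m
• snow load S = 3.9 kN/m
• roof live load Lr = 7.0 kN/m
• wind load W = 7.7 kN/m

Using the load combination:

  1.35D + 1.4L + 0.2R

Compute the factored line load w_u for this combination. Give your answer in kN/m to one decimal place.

1.35(19.0) + 1.4(19.7) + 0.2(11.5) = 55.5
w_u = 55.5 kN/m.

55.5 kN/m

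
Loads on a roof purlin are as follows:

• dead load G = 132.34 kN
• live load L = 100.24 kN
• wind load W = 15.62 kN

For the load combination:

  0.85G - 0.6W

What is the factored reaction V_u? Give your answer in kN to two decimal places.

0.85(132.34) - 0.6(15.62) = 112.49 - 9.37 = 103.12
V_u = 103.12 kN.

103.12 kN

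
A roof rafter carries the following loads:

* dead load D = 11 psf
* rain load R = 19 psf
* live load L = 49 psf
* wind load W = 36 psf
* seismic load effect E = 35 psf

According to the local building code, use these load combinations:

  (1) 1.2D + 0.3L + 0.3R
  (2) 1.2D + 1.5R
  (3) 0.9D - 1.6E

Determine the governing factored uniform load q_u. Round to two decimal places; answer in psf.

(1) 1.2(11) + 0.3(49) + 0.3(19) = 13.20 + 14.70 + 5.70 = 33.60
(2) 1.2(11) + 1.5(19) = 13.20 + 28.50 = 41.70
(3) 0.9(11) - 1.6(35) = 9.90 - 56.00 = -46.10
The controlling combination is 2, giving 41.70 psf.

41.70 psf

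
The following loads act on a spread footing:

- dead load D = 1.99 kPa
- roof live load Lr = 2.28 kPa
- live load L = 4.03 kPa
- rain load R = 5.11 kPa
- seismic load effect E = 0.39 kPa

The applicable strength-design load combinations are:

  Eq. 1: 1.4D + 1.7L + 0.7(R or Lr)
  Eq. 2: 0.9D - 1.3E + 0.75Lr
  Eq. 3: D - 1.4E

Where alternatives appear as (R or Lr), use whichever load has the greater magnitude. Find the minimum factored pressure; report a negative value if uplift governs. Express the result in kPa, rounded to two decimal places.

1.44 kPa

(R or Lr) → R = 5.11 kPa.
Eq. 1: 1.4(1.99) + 1.7(4.03) + 0.7(5.11) = 13.21
Eq. 2: 0.9(1.99) - 1.3(0.39) + 0.75(2.28) = 1.79 - 0.51 + 1.71 = 2.99
Eq. 3: 1.0(1.99) - 1.4(0.39) = 1.99 - 0.55 = 1.44
Combination 3 gives the minimum: 1.44 kPa.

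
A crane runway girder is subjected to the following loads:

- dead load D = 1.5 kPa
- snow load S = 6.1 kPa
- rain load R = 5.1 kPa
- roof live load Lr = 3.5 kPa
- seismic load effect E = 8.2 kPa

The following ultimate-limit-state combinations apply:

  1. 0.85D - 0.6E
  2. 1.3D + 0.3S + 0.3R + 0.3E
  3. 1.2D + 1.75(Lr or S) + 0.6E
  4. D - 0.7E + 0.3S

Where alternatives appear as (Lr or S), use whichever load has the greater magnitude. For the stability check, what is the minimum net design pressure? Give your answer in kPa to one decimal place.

-3.6 kPa

(Lr or S) → S = 6.1 kPa.
1. 0.85(1.5) - 0.6(8.2) = -3.6
2. 1.3(1.5) + 0.3(6.1) + 0.3(5.1) + 0.3(8.2) = 7.8
3. 1.2(1.5) + 1.75(6.1) + 0.6(8.2) = 17.4
4. 1.0(1.5) - 0.7(8.2) + 0.3(6.1) = -2.4
Combination 1 gives the minimum: -3.6 kPa.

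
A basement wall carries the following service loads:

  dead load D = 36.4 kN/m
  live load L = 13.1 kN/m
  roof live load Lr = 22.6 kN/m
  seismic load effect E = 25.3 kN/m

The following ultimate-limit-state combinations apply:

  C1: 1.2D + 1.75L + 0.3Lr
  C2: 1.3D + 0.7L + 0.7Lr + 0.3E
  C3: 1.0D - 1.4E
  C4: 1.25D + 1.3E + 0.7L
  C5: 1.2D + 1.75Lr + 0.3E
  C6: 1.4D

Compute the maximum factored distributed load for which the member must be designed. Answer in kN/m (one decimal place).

90.8 kN/m

C1: 1.2(36.4) + 1.75(13.1) + 0.3(22.6) = 43.7 + 22.9 + 6.8 = 73.4
C2: 1.3(36.4) + 0.7(13.1) + 0.7(22.6) + 0.3(25.3) = 47.3 + 9.2 + 15.8 + 7.6 = 79.9
C3: 1.0(36.4) - 1.4(25.3) = 36.4 - 35.4 = 1.0
C4: 1.25(36.4) + 1.3(25.3) + 0.7(13.1) = 45.5 + 32.9 + 9.2 = 87.6
C5: 1.2(36.4) + 1.75(22.6) + 0.3(25.3) = 90.8
C6: 1.4(36.4) = 51.0
Combination 5 governs: w_u = 90.8 kN/m.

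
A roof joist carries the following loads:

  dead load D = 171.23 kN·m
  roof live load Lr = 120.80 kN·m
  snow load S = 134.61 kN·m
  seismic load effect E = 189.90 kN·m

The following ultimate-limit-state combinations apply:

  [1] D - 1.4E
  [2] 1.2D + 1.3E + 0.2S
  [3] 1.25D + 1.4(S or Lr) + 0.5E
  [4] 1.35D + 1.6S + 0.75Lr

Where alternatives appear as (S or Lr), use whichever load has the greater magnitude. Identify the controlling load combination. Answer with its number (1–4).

Combination 4

(S or Lr) → S = 134.61 kN·m.
[1] 1.0(171.23) - 1.4(189.90) = 171.23 - 265.86 = -94.63
[2] 1.2(171.23) + 1.3(189.90) + 0.2(134.61) = 205.48 + 246.87 + 26.92 = 479.27
[3] 1.25(171.23) + 1.4(134.61) + 0.5(189.90) = 214.04 + 188.45 + 94.95 = 497.44
[4] 1.35(171.23) + 1.6(134.61) + 0.75(120.80) = 231.16 + 215.38 + 90.60 = 537.14
The largest value is 537.14 kN·m from combination 4.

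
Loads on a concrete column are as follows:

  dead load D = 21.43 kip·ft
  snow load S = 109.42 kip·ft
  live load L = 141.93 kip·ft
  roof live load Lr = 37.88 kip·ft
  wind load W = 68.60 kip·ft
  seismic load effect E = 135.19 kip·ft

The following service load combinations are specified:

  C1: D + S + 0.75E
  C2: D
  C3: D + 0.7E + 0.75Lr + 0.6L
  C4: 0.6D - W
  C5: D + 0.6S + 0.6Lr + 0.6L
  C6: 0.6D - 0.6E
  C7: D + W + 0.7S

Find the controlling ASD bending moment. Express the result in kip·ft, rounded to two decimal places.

232.24 kip·ft

C1: 1.0(21.43) + 1.0(109.42) + 0.75(135.19) = 21.43 + 109.42 + 101.39 = 232.24
C2: 1.0(21.43) = 21.43
C3: 1.0(21.43) + 0.7(135.19) + 0.75(37.88) + 0.6(141.93) = 21.43 + 94.63 + 28.41 + 85.16 = 229.63
C4: 0.6(21.43) - 1.0(68.60) = 12.86 - 68.60 = -55.74
C5: 1.0(21.43) + 0.6(109.42) + 0.6(37.88) + 0.6(141.93) = 21.43 + 65.65 + 22.73 + 85.16 = 194.97
C6: 0.6(21.43) - 0.6(135.19) = -68.26
C7: 1.0(21.43) + 1.0(68.60) + 0.7(109.42) = 21.43 + 68.60 + 76.59 = 166.62
Maximum is from combination 1.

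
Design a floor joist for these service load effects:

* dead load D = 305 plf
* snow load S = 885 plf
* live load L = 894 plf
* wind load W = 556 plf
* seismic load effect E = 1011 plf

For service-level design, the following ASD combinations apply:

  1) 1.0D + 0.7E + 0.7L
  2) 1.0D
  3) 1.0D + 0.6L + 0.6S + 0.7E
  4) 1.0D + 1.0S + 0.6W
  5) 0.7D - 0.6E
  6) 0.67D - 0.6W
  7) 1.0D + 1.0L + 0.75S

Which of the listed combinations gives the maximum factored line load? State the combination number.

Combination 3

1) 1.0(305) + 0.7(1011) + 0.7(894) = 1638.50
2) 1.0(305) = 305.00
3) 1.0(305) + 0.6(894) + 0.6(885) + 0.7(1011) = 2080.10
4) 1.0(305) + 1.0(885) + 0.6(556) = 1523.60
5) 0.7(305) - 0.6(1011) = -393.10
6) 0.67(305) - 0.6(556) = -129.25
7) 1.0(305) + 1.0(894) + 0.75(885) = 1862.75
The largest value is 2080.10 plf from combination 3.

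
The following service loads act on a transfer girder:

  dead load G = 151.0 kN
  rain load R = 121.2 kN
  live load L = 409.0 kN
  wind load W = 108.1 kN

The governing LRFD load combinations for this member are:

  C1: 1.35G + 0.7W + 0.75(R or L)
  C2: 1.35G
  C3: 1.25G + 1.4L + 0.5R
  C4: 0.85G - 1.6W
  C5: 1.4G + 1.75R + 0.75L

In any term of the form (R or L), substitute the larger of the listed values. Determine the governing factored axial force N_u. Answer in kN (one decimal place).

(R or L) → L = 409.0 kN.
C1: 1.35(151.0) + 0.7(108.1) + 0.75(409.0) = 586.3
C2: 1.35(151.0) = 203.9
C3: 1.25(151.0) + 1.4(409.0) + 0.5(121.2) = 822.0
C4: 0.85(151.0) - 1.6(108.1) = -44.6
C5: 1.4(151.0) + 1.75(121.2) + 0.75(409.0) = 730.3
The controlling combination is 3, giving 822.0 kN.

822.0 kN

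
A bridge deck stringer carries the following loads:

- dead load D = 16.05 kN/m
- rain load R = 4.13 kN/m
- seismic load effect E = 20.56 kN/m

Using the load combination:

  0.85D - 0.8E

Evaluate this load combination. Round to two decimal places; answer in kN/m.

-2.81 kN/m

0.85(16.05) - 0.8(20.56) = 13.64 - 16.45 = -2.81
w_u = -2.81 kN/m.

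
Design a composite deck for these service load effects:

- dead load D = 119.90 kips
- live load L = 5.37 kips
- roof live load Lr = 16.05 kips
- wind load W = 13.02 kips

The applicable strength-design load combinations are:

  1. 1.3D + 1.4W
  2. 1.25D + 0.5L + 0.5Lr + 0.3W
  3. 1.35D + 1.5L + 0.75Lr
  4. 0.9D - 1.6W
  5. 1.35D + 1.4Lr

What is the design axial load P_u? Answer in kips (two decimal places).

184.34 kips

1. 1.3(119.90) + 1.4(13.02) = 155.87 + 18.23 = 174.10
2. 1.25(119.90) + 0.5(5.37) + 0.5(16.05) + 0.3(13.02) = 164.49
3. 1.35(119.90) + 1.5(5.37) + 0.75(16.05) = 181.96
4. 0.9(119.90) - 1.6(13.02) = 107.91 - 20.83 = 87.08
5. 1.35(119.90) + 1.4(16.05) = 161.87 + 22.47 = 184.34
The controlling combination is 5, giving 184.34 kips.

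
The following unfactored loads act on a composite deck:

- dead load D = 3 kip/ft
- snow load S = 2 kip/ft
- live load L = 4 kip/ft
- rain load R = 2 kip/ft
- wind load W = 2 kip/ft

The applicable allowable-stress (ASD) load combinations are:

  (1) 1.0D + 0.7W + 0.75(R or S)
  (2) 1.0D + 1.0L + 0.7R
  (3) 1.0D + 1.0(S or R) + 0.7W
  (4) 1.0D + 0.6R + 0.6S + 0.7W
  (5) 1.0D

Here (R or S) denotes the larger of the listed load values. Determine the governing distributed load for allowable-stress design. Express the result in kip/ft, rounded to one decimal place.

(R or S) → R = 2 kip/ft; (S or R) → S = 2 kip/ft.
(1) 1.0(3) + 0.7(2) + 0.75(2) = 3.0 + 1.4 + 1.5 = 5.9
(2) 1.0(3) + 1.0(4) + 0.7(2) = 3.0 + 4.0 + 1.4 = 8.4
(3) 1.0(3) + 1.0(2) + 0.7(2) = 3.0 + 2.0 + 1.4 = 6.4
(4) 1.0(3) + 0.6(2) + 0.6(2) + 0.7(2) = 3.0 + 1.2 + 1.2 + 1.4 = 6.8
(5) 1.0(3) = 3.0
The controlling combination is 2, giving 8.4 kip/ft.

8.4 kip/ft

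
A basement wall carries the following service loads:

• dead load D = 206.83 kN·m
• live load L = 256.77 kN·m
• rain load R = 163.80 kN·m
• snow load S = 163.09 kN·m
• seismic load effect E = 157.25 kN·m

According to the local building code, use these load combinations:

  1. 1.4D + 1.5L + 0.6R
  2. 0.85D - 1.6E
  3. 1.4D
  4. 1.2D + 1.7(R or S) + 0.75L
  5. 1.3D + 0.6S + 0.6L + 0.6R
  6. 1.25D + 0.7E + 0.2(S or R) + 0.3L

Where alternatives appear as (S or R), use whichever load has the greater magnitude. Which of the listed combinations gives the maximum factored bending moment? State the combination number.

Combination 1

(R or S) → R = 163.80 kN·m; (S or R) → R = 163.80 kN·m.
1. 1.4(206.83) + 1.5(256.77) + 0.6(163.80) = 773.00
2. 0.85(206.83) - 1.6(157.25) = -75.79
3. 1.4(206.83) = 289.56
4. 1.2(206.83) + 1.7(163.80) + 0.75(256.77) = 719.23
5. 1.3(206.83) + 0.6(163.09) + 0.6(256.77) + 0.6(163.80) = 619.08
6. 1.25(206.83) + 0.7(157.25) + 0.2(163.80) + 0.3(256.77) = 478.40
The largest value is 773.00 kN·m from combination 1.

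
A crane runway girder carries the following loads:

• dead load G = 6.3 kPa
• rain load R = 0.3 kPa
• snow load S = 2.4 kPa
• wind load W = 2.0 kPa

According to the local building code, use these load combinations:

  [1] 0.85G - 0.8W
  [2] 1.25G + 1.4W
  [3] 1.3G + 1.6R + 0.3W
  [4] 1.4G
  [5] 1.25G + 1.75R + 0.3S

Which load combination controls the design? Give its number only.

Combination 2

[1] 0.85(6.3) - 0.8(2.0) = 5.36 - 1.60 = 3.76
[2] 1.25(6.3) + 1.4(2.0) = 7.88 + 2.80 = 10.68
[3] 1.3(6.3) + 1.6(0.3) + 0.3(2.0) = 8.19 + 0.48 + 0.60 = 9.27
[4] 1.4(6.3) = 8.82
[5] 1.25(6.3) + 1.75(0.3) + 0.3(2.4) = 9.12
The largest value is 10.68 kPa from combination 2.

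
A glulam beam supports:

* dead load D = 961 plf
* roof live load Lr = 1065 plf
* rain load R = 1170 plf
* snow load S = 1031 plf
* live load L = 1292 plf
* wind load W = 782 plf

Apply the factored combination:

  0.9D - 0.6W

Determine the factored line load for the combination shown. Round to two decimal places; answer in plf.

395.70 plf

0.9(961) - 0.6(782) = 864.90 - 469.20 = 395.70
w_u = 395.70 plf.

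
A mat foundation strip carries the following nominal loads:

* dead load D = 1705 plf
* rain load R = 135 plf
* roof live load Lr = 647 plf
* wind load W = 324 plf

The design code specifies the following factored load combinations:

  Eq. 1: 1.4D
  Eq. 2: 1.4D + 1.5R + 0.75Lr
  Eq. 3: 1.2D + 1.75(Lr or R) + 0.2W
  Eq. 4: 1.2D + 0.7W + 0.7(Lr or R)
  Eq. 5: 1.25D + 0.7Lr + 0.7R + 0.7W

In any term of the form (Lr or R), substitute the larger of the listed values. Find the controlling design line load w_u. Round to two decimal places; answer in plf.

3243.05 plf

(Lr or R) → Lr = 647 plf.
Eq. 1: 1.4(1705) = 2387.00
Eq. 2: 1.4(1705) + 1.5(135) + 0.75(647) = 2387.00 + 202.50 + 485.25 = 3074.75
Eq. 3: 1.2(1705) + 1.75(647) + 0.2(324) = 2046.00 + 1132.25 + 64.80 = 3243.05
Eq. 4: 1.2(1705) + 0.7(324) + 0.7(647) = 2046.00 + 226.80 + 452.90 = 2725.70
Eq. 5: 1.25(1705) + 0.7(647) + 0.7(135) + 0.7(324) = 2131.25 + 452.90 + 94.50 + 226.80 = 2905.45
The controlling combination is 3, giving 3243.05 plf.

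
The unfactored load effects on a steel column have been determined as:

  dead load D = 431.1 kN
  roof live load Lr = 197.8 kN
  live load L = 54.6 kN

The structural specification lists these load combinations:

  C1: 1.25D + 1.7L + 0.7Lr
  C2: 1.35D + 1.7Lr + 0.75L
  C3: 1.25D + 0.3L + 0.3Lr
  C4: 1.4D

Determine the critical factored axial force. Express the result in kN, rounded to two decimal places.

C1: 1.25(431.1) + 1.7(54.6) + 0.7(197.8) = 770.16
C2: 1.35(431.1) + 1.7(197.8) + 0.75(54.6) = 959.20
C3: 1.25(431.1) + 0.3(54.6) + 0.3(197.8) = 614.60
C4: 1.4(431.1) = 603.54
Combination 2 governs: N_u = 959.20 kN.

959.20 kN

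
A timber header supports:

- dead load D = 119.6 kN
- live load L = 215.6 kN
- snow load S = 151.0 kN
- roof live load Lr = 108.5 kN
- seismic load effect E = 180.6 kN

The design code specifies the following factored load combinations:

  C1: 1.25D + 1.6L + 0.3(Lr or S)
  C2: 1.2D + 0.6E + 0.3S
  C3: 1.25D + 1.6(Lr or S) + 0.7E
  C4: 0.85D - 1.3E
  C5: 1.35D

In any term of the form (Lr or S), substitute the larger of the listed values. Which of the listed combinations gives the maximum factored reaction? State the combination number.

Combination 1

(Lr or S) → S = 151.0 kN.
C1: 1.25(119.6) + 1.6(215.6) + 0.3(151.0) = 149.5 + 345.0 + 45.3 = 539.8
C2: 1.2(119.6) + 0.6(180.6) + 0.3(151.0) = 143.5 + 108.4 + 45.3 = 297.2
C3: 1.25(119.6) + 1.6(151.0) + 0.7(180.6) = 149.5 + 241.6 + 126.4 = 517.5
C4: 0.85(119.6) - 1.3(180.6) = 101.7 - 234.8 = -133.1
C5: 1.35(119.6) = 161.5
The largest value is 539.8 kN from combination 1.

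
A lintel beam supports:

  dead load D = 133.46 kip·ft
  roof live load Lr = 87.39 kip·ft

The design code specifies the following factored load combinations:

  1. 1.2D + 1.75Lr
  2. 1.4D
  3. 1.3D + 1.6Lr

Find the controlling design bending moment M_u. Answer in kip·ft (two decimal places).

1. 1.2(133.46) + 1.75(87.39) = 160.15 + 152.93 = 313.08
2. 1.4(133.46) = 186.84
3. 1.3(133.46) + 1.6(87.39) = 173.50 + 139.82 = 313.32
Maximum is from combination 3.

313.32 kip·ft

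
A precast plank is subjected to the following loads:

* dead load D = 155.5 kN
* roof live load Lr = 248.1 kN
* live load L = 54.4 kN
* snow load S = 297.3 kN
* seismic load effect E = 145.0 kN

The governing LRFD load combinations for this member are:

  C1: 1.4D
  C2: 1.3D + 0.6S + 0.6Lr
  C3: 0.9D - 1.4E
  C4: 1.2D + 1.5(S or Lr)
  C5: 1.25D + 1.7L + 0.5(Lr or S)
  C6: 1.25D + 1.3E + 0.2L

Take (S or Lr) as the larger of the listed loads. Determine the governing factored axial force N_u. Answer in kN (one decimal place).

(S or Lr) → S = 297.3 kN; (Lr or S) → S = 297.3 kN.
C1: 1.4(155.5) = 217.7
C2: 1.3(155.5) + 0.6(297.3) + 0.6(248.1) = 529.4
C3: 0.9(155.5) - 1.4(145.0) = -63.1
C4: 1.2(155.5) + 1.5(297.3) = 632.6
C5: 1.25(155.5) + 1.7(54.4) + 0.5(297.3) = 435.5
C6: 1.25(155.5) + 1.3(145.0) + 0.2(54.4) = 393.8
Maximum is from combination 4.

632.6 kN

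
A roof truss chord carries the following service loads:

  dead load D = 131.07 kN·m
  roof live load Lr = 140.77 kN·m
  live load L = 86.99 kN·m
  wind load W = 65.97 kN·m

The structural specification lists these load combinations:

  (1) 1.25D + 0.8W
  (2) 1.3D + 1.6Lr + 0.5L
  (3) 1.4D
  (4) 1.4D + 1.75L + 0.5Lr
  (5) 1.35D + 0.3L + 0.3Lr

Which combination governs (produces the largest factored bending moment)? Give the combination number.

(1) 1.25(131.07) + 0.8(65.97) = 216.61
(2) 1.3(131.07) + 1.6(140.77) + 0.5(86.99) = 170.39 + 225.23 + 43.50 = 439.12
(3) 1.4(131.07) = 183.50
(4) 1.4(131.07) + 1.75(86.99) + 0.5(140.77) = 183.50 + 152.23 + 70.39 = 406.12
(5) 1.35(131.07) + 0.3(86.99) + 0.3(140.77) = 176.94 + 26.10 + 42.23 = 245.27
The largest value is 439.12 kN·m from combination 2.

Combination 2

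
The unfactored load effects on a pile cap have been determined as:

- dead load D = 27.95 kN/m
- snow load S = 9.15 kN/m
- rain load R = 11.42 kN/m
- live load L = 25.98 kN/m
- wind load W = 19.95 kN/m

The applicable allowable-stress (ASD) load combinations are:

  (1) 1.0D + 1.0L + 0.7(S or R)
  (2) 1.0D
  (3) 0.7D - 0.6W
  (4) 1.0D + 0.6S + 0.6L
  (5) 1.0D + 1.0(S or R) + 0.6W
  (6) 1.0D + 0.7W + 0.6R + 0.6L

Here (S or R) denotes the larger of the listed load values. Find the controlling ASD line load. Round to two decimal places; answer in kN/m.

64.36 kN/m

(S or R) → R = 11.42 kN/m.
(1) 1.0(27.95) + 1.0(25.98) + 0.7(11.42) = 27.95 + 25.98 + 7.99 = 61.92
(2) 1.0(27.95) = 27.95
(3) 0.7(27.95) - 0.6(19.95) = 19.57 - 11.97 = 7.60
(4) 1.0(27.95) + 0.6(9.15) + 0.6(25.98) = 27.95 + 5.49 + 15.59 = 49.03
(5) 1.0(27.95) + 1.0(11.42) + 0.6(19.95) = 27.95 + 11.42 + 11.97 = 51.34
(6) 1.0(27.95) + 0.7(19.95) + 0.6(11.42) + 0.6(25.98) = 27.95 + 13.97 + 6.85 + 15.59 = 64.36
The controlling combination is 6, giving 64.36 kN/m.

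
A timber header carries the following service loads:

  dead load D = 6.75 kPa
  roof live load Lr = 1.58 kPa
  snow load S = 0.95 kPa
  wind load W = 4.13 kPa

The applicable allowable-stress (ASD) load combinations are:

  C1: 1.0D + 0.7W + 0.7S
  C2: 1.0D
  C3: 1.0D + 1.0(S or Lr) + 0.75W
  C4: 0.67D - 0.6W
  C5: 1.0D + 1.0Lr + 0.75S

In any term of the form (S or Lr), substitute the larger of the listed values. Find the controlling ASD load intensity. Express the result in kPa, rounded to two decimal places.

(S or Lr) → Lr = 1.58 kPa.
C1: 1.0(6.75) + 0.7(4.13) + 0.7(0.95) = 6.75 + 2.89 + 0.67 = 10.31
C2: 1.0(6.75) = 6.75
C3: 1.0(6.75) + 1.0(1.58) + 0.75(4.13) = 6.75 + 1.58 + 3.10 = 11.43
C4: 0.67(6.75) - 0.6(4.13) = 4.52 - 2.48 = 2.04
C5: 1.0(6.75) + 1.0(1.58) + 0.75(0.95) = 6.75 + 1.58 + 0.71 = 9.04
Combination 3 governs: q = 11.43 kPa.

11.43 kPa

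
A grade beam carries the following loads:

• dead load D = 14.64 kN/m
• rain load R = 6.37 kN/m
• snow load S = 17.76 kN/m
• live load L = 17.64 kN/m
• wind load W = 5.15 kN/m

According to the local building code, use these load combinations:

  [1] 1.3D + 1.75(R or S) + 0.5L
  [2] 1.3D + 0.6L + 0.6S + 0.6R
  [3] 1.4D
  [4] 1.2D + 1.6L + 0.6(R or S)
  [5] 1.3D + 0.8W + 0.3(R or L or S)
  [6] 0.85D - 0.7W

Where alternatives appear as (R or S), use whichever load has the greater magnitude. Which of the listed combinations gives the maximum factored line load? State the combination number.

(R or S) → S = 17.76 kN/m; (R or L or S) → S = 17.76 kN/m.
[1] 1.3(14.64) + 1.75(17.76) + 0.5(17.64) = 19.03 + 31.08 + 8.82 = 58.93
[2] 1.3(14.64) + 0.6(17.64) + 0.6(17.76) + 0.6(6.37) = 19.03 + 10.58 + 10.66 + 3.82 = 44.09
[3] 1.4(14.64) = 20.50
[4] 1.2(14.64) + 1.6(17.64) + 0.6(17.76) = 17.57 + 28.22 + 10.66 = 56.45
[5] 1.3(14.64) + 0.8(5.15) + 0.3(17.76) = 19.03 + 4.12 + 5.33 = 28.48
[6] 0.85(14.64) - 0.7(5.15) = 8.84
The largest value is 58.93 kN/m from combination 1.

Combination 1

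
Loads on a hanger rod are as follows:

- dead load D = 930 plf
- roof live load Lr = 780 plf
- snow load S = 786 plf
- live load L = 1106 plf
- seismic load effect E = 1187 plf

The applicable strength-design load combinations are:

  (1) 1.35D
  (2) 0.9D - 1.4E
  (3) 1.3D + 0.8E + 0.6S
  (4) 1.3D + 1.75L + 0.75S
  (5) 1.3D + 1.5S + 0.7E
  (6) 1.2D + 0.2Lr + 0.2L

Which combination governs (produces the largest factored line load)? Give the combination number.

(1) 1.35(930) = 1255.50
(2) 0.9(930) - 1.4(1187) = 837.00 - 1661.80 = -824.80
(3) 1.3(930) + 0.8(1187) + 0.6(786) = 1209.00 + 949.60 + 471.60 = 2630.20
(4) 1.3(930) + 1.75(1106) + 0.75(786) = 1209.00 + 1935.50 + 589.50 = 3734.00
(5) 1.3(930) + 1.5(786) + 0.7(1187) = 1209.00 + 1179.00 + 830.90 = 3218.90
(6) 1.2(930) + 0.2(780) + 0.2(1106) = 1116.00 + 156.00 + 221.20 = 1493.20
The largest value is 3734.00 plf from combination 4.

Combination 4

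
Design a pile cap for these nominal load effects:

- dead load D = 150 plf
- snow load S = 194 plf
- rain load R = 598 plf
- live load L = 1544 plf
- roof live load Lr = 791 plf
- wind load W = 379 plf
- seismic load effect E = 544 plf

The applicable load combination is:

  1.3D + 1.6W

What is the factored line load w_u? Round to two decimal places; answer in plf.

1.3(150) + 1.6(379) = 801.40
w_u = 801.40 plf.

801.40 plf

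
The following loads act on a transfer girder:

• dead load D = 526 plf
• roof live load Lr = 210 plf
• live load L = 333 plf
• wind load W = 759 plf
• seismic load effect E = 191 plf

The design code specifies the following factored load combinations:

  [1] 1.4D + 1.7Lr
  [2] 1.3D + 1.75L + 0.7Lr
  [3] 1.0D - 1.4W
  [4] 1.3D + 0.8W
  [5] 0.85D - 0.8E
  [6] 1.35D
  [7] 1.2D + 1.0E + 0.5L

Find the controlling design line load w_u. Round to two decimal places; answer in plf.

1413.55 plf

[1] 1.4(526) + 1.7(210) = 736.40 + 357.00 = 1093.40
[2] 1.3(526) + 1.75(333) + 0.7(210) = 683.80 + 582.75 + 147.00 = 1413.55
[3] 1.0(526) - 1.4(759) = 526.00 - 1062.60 = -536.60
[4] 1.3(526) + 0.8(759) = 683.80 + 607.20 = 1291.00
[5] 0.85(526) - 0.8(191) = 447.10 - 152.80 = 294.30
[6] 1.35(526) = 710.10
[7] 1.2(526) + 1.0(191) + 0.5(333) = 631.20 + 191.00 + 166.50 = 988.70
Maximum is from combination 2.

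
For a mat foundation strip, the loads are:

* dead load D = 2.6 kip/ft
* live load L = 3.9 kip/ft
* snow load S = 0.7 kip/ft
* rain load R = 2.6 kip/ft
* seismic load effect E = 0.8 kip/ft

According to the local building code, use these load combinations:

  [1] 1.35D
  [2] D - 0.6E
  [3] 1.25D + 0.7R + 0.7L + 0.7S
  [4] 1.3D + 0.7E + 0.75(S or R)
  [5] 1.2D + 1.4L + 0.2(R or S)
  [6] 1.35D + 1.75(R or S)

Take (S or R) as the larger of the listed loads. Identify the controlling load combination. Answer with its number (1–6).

(S or R) → R = 2.6 kip/ft; (R or S) → R = 2.6 kip/ft.
[1] 1.35(2.6) = 3.51
[2] 1.0(2.6) - 0.6(0.8) = 2.60 - 0.48 = 2.12
[3] 1.25(2.6) + 0.7(2.6) + 0.7(3.9) + 0.7(0.7) = 3.25 + 1.82 + 2.73 + 0.49 = 8.29
[4] 1.3(2.6) + 0.7(0.8) + 0.75(2.6) = 3.38 + 0.56 + 1.95 = 5.89
[5] 1.2(2.6) + 1.4(3.9) + 0.2(2.6) = 3.12 + 5.46 + 0.52 = 9.10
[6] 1.35(2.6) + 1.75(2.6) = 3.51 + 4.55 = 8.06
The largest value is 9.10 kip/ft from combination 5.

Combination 5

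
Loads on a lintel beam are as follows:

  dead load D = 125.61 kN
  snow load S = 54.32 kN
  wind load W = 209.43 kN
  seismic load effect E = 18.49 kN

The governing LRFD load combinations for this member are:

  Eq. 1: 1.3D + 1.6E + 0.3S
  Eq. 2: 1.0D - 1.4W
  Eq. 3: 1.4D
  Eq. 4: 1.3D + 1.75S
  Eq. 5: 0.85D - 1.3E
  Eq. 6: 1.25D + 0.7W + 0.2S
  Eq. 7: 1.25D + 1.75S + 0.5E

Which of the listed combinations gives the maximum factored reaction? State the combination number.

Combination 6

Eq. 1: 1.3(125.61) + 1.6(18.49) + 0.3(54.32) = 209.17
Eq. 2: 1.0(125.61) - 1.4(209.43) = -167.59
Eq. 3: 1.4(125.61) = 175.85
Eq. 4: 1.3(125.61) + 1.75(54.32) = 258.35
Eq. 5: 0.85(125.61) - 1.3(18.49) = 82.73
Eq. 6: 1.25(125.61) + 0.7(209.43) + 0.2(54.32) = 314.48
Eq. 7: 1.25(125.61) + 1.75(54.32) + 0.5(18.49) = 261.32
The largest value is 314.48 kN from combination 6.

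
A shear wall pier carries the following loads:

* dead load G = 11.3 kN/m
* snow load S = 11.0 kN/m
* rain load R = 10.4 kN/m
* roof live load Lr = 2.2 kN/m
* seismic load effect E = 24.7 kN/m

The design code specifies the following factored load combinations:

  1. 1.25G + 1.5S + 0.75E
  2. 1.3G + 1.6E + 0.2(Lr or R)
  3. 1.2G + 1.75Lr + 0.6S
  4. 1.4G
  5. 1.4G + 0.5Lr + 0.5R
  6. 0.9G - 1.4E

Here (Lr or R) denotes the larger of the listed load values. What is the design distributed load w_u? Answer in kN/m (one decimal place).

(Lr or R) → R = 10.4 kN/m.
1. 1.25(11.3) + 1.5(11.0) + 0.75(24.7) = 49.2
2. 1.3(11.3) + 1.6(24.7) + 0.2(10.4) = 56.3
3. 1.2(11.3) + 1.75(2.2) + 0.6(11.0) = 24.0
4. 1.4(11.3) = 15.8
5. 1.4(11.3) + 0.5(2.2) + 0.5(10.4) = 22.1
6. 0.9(11.3) - 1.4(24.7) = -24.4
Combination 2 governs: w_u = 56.3 kN/m.

56.3 kN/m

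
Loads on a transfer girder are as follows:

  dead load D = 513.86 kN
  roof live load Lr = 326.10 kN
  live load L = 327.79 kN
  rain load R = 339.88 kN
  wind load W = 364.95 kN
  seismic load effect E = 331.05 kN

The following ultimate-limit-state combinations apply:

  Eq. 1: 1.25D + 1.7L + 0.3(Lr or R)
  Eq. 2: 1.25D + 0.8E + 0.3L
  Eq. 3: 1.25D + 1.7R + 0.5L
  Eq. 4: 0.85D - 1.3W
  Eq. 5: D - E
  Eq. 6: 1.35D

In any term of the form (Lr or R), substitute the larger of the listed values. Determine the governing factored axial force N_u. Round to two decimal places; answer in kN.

1384.02 kN

(Lr or R) → R = 339.88 kN.
Eq. 1: 1.25(513.86) + 1.7(327.79) + 0.3(339.88) = 642.33 + 557.24 + 101.96 = 1301.53
Eq. 2: 1.25(513.86) + 0.8(331.05) + 0.3(327.79) = 1005.50
Eq. 3: 1.25(513.86) + 1.7(339.88) + 0.5(327.79) = 1384.02
Eq. 4: 0.85(513.86) - 1.3(364.95) = -37.65
Eq. 5: 1.0(513.86) - 1.0(331.05) = 513.86 - 331.05 = 182.81
Eq. 6: 1.35(513.86) = 693.71
Maximum is from combination 3.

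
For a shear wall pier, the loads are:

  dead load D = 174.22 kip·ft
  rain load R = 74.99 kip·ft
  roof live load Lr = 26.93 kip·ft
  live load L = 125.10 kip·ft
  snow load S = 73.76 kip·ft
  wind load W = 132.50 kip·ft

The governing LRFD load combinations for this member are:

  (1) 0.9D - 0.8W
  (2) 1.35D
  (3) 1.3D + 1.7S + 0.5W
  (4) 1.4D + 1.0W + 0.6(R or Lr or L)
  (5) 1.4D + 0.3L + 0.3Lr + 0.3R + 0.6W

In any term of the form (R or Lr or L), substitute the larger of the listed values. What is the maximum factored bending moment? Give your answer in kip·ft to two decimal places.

451.47 kip·ft

(R or Lr or L) → L = 125.10 kip·ft.
(1) 0.9(174.22) - 0.8(132.50) = 156.80 - 106.00 = 50.80
(2) 1.35(174.22) = 235.20
(3) 1.3(174.22) + 1.7(73.76) + 0.5(132.50) = 226.49 + 125.39 + 66.25 = 418.13
(4) 1.4(174.22) + 1.0(132.50) + 0.6(125.10) = 243.91 + 132.50 + 75.06 = 451.47
(5) 1.4(174.22) + 0.3(125.10) + 0.3(26.93) + 0.3(74.99) + 0.6(132.50) = 391.51
Combination 4 governs: M_u = 451.47 kip·ft.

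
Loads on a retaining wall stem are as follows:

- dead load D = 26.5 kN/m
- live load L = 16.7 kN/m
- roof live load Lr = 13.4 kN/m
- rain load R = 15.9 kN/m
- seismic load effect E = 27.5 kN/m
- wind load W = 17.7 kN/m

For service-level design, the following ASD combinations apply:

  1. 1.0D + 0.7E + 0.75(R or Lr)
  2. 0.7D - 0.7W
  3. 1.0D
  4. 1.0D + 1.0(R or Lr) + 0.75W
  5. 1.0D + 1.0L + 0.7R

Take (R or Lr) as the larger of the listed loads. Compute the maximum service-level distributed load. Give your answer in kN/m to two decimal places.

57.68 kN/m

(R or Lr) → R = 15.9 kN/m.
1. 1.0(26.5) + 0.7(27.5) + 0.75(15.9) = 26.50 + 19.25 + 11.93 = 57.68
2. 0.7(26.5) - 0.7(17.7) = 18.55 - 12.39 = 6.16
3. 1.0(26.5) = 26.50
4. 1.0(26.5) + 1.0(15.9) + 0.75(17.7) = 26.50 + 15.90 + 13.28 = 55.68
5. 1.0(26.5) + 1.0(16.7) + 0.7(15.9) = 26.50 + 16.70 + 11.13 = 54.33
The controlling combination is 1, giving 57.68 kN/m.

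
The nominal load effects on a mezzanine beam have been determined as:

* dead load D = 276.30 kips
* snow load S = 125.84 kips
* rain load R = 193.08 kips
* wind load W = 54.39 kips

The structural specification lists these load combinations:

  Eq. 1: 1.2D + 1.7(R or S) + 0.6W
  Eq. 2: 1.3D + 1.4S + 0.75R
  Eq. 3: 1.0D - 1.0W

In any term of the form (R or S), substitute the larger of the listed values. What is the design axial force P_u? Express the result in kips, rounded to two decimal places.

(R or S) → R = 193.08 kips.
Eq. 1: 1.2(276.30) + 1.7(193.08) + 0.6(54.39) = 331.56 + 328.24 + 32.63 = 692.43
Eq. 2: 1.3(276.30) + 1.4(125.84) + 0.75(193.08) = 359.19 + 176.18 + 144.81 = 680.18
Eq. 3: 1.0(276.30) - 1.0(54.39) = 276.30 - 54.39 = 221.91
The controlling combination is 1, giving 692.43 kips.

692.43 kips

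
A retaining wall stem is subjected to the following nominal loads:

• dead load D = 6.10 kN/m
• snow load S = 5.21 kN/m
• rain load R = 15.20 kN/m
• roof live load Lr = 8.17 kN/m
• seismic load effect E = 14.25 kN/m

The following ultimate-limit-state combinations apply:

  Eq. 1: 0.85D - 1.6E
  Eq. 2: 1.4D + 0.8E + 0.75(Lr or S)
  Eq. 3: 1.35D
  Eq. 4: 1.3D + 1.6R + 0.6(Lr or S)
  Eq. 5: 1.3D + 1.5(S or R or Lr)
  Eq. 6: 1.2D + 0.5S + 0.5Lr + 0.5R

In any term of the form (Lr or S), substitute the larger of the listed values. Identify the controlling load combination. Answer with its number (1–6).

Combination 4

(Lr or S) → Lr = 8.17 kN/m; (S or R or Lr) → R = 15.20 kN/m.
Eq. 1: 0.85(6.10) - 1.6(14.25) = -17.62
Eq. 2: 1.4(6.10) + 0.8(14.25) + 0.75(8.17) = 8.54 + 11.40 + 6.13 = 26.07
Eq. 3: 1.35(6.10) = 8.24
Eq. 4: 1.3(6.10) + 1.6(15.20) + 0.6(8.17) = 7.93 + 24.32 + 4.90 = 37.15
Eq. 5: 1.3(6.10) + 1.5(15.20) = 7.93 + 22.80 = 30.73
Eq. 6: 1.2(6.10) + 0.5(5.21) + 0.5(8.17) + 0.5(15.20) = 21.61
The largest value is 37.15 kN/m from combination 4.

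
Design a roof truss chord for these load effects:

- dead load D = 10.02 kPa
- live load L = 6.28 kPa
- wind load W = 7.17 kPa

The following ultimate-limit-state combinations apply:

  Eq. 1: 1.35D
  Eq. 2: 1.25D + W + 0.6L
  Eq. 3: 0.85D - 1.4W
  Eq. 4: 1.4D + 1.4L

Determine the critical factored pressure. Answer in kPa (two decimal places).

23.46 kPa

Eq. 1: 1.35(10.02) = 13.53
Eq. 2: 1.25(10.02) + 1.0(7.17) + 0.6(6.28) = 23.46
Eq. 3: 0.85(10.02) - 1.4(7.17) = 8.52 - 10.04 = -1.52
Eq. 4: 1.4(10.02) + 1.4(6.28) = 14.03 + 8.79 = 22.82
Combination 2 governs: p_u = 23.46 kPa.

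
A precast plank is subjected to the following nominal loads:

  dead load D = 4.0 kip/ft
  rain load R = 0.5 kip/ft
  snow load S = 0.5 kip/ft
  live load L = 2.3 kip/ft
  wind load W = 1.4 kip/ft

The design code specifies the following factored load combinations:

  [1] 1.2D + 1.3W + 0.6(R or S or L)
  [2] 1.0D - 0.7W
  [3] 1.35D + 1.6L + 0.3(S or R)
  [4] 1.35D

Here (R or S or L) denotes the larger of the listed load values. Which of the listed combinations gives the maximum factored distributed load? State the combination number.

(R or S or L) → L = 2.3 kip/ft; (S or R) → S = 0.5 kip/ft.
[1] 1.2(4.0) + 1.3(1.4) + 0.6(2.3) = 8.0
[2] 1.0(4.0) - 0.7(1.4) = 3.0
[3] 1.35(4.0) + 1.6(2.3) + 0.3(0.5) = 9.2
[4] 1.35(4.0) = 5.4
The largest value is 9.2 kip/ft from combination 3.

Combination 3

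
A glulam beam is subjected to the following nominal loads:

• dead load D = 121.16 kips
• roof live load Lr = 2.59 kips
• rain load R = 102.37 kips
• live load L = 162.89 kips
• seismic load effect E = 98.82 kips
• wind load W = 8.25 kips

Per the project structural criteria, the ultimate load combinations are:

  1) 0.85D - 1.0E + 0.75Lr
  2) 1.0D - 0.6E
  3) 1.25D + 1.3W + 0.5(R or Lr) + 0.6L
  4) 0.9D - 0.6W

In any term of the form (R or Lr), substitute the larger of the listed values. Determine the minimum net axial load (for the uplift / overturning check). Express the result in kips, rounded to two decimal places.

(R or Lr) → R = 102.37 kips.
1) 0.85(121.16) - 1.0(98.82) + 0.75(2.59) = 102.99 - 98.82 + 1.94 = 6.11
2) 1.0(121.16) - 0.6(98.82) = 121.16 - 59.29 = 61.87
3) 1.25(121.16) + 1.3(8.25) + 0.5(102.37) + 0.6(162.89) = 311.09
4) 0.9(121.16) - 0.6(8.25) = 109.04 - 4.95 = 104.09
Combination 1 gives the minimum: 6.11 kips.

6.11 kips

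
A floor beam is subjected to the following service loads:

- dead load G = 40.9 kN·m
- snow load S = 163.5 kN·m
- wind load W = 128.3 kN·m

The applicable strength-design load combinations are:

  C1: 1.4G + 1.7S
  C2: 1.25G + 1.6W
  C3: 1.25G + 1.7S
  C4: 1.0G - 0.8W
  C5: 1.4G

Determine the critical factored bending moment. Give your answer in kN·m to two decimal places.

C1: 1.4(40.9) + 1.7(163.5) = 57.26 + 277.95 = 335.21
C2: 1.25(40.9) + 1.6(128.3) = 51.13 + 205.28 = 256.41
C3: 1.25(40.9) + 1.7(163.5) = 51.13 + 277.95 = 329.08
C4: 1.0(40.9) - 0.8(128.3) = 40.90 - 102.64 = -61.74
C5: 1.4(40.9) = 57.26
Maximum is from combination 1.

335.21 kN·m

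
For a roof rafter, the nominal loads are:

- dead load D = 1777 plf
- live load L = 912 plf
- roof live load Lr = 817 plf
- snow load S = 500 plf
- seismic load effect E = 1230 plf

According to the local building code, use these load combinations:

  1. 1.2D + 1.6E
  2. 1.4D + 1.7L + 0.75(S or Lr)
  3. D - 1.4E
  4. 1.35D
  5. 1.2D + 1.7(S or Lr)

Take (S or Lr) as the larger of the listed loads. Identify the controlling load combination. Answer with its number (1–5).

Combination 2

(S or Lr) → Lr = 817 plf.
1. 1.2(1777) + 1.6(1230) = 4100.4
2. 1.4(1777) + 1.7(912) + 0.75(817) = 4651.0
3. 1.0(1777) - 1.4(1230) = 55.0
4. 1.35(1777) = 2399.0
5. 1.2(1777) + 1.7(817) = 3521.3
The largest value is 4651.0 plf from combination 2.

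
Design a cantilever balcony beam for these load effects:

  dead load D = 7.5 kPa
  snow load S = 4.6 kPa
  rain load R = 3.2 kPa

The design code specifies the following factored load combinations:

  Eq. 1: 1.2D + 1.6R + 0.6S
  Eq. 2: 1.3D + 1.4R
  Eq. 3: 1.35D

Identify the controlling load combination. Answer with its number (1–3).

Eq. 1: 1.2(7.5) + 1.6(3.2) + 0.6(4.6) = 16.88
Eq. 2: 1.3(7.5) + 1.4(3.2) = 14.23
Eq. 3: 1.35(7.5) = 10.13
The largest value is 16.88 kPa from combination 1.

Combination 1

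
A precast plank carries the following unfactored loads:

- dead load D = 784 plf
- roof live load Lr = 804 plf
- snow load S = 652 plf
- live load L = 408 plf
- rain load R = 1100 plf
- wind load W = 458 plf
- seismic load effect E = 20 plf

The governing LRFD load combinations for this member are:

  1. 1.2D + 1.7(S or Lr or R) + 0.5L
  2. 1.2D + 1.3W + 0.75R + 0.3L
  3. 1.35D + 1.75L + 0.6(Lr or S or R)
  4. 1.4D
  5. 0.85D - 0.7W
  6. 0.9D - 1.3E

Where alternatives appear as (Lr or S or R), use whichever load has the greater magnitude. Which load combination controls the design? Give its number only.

(S or Lr or R) → R = 1100 plf; (Lr or S or R) → R = 1100 plf.
1. 1.2(784) + 1.7(1100) + 0.5(408) = 940.80 + 1870.00 + 204.00 = 3014.80
2. 1.2(784) + 1.3(458) + 0.75(1100) + 0.3(408) = 940.80 + 595.40 + 825.00 + 122.40 = 2483.60
3. 1.35(784) + 1.75(408) + 0.6(1100) = 1058.40 + 714.00 + 660.00 = 2432.40
4. 1.4(784) = 1097.60
5. 0.85(784) - 0.7(458) = 666.40 - 320.60 = 345.80
6. 0.9(784) - 1.3(20) = 705.60 - 26.00 = 679.60
The largest value is 3014.80 plf from combination 1.

Combination 1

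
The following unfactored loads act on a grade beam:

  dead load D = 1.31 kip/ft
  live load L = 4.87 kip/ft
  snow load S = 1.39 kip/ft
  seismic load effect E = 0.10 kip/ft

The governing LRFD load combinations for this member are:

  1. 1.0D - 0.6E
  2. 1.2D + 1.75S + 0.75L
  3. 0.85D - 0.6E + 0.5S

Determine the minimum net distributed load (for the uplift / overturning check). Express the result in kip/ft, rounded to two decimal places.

1. 1.0(1.31) - 0.6(0.10) = 1.31 - 0.06 = 1.25
2. 1.2(1.31) + 1.75(1.39) + 0.75(4.87) = 7.66
3. 0.85(1.31) - 0.6(0.10) + 0.5(1.39) = 1.11 - 0.06 + 0.70 = 1.75
Combination 1 gives the minimum: 1.25 kip/ft.

1.25 kip/ft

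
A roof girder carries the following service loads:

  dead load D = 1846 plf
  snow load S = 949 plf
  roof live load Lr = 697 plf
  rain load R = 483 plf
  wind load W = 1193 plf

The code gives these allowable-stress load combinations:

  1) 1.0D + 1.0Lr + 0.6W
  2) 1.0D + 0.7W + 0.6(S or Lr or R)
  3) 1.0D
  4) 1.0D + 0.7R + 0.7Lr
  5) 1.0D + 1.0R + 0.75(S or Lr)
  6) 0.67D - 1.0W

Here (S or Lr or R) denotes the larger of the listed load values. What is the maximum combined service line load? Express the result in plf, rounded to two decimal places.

(S or Lr or R) → S = 949 plf; (S or Lr) → S = 949 plf.
1) 1.0(1846) + 1.0(697) + 0.6(1193) = 3258.80
2) 1.0(1846) + 0.7(1193) + 0.6(949) = 3250.50
3) 1.0(1846) = 1846.00
4) 1.0(1846) + 0.7(483) + 0.7(697) = 2672.00
5) 1.0(1846) + 1.0(483) + 0.75(949) = 3040.75
6) 0.67(1846) - 1.0(1193) = 43.82
Combination 1 governs: w = 3258.80 plf.

3258.80 plf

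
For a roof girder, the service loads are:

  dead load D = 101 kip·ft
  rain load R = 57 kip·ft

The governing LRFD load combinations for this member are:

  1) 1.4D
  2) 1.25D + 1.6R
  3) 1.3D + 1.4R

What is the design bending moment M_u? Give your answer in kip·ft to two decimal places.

217.45 kip·ft

1) 1.4(101) = 141.40
2) 1.25(101) + 1.6(57) = 126.25 + 91.20 = 217.45
3) 1.3(101) + 1.4(57) = 131.30 + 79.80 = 211.10
Maximum is from combination 2.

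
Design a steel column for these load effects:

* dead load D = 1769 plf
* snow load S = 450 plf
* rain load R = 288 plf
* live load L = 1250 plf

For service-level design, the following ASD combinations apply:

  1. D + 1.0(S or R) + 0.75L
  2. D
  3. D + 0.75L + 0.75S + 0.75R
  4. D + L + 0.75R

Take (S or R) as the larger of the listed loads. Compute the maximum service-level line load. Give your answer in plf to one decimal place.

(S or R) → S = 450 plf.
1. 1.0(1769) + 1.0(450) + 0.75(1250) = 3156.5
2. 1.0(1769) = 1769.0
3. 1.0(1769) + 0.75(1250) + 0.75(450) + 0.75(288) = 3260.0
4. 1.0(1769) + 1.0(1250) + 0.75(288) = 3235.0
Maximum is from combination 3.

3260.0 plf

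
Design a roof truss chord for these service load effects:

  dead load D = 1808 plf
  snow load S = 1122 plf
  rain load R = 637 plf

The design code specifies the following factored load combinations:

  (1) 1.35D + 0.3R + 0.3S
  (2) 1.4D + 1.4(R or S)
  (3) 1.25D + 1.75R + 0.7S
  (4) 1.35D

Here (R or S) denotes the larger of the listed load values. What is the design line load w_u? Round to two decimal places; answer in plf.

4160.15 plf

(R or S) → S = 1122 plf.
(1) 1.35(1808) + 0.3(637) + 0.3(1122) = 2440.80 + 191.10 + 336.60 = 2968.50
(2) 1.4(1808) + 1.4(1122) = 2531.20 + 1570.80 = 4102.00
(3) 1.25(1808) + 1.75(637) + 0.7(1122) = 2260.00 + 1114.75 + 785.40 = 4160.15
(4) 1.35(1808) = 2440.80
Combination 3 governs: w_u = 4160.15 plf.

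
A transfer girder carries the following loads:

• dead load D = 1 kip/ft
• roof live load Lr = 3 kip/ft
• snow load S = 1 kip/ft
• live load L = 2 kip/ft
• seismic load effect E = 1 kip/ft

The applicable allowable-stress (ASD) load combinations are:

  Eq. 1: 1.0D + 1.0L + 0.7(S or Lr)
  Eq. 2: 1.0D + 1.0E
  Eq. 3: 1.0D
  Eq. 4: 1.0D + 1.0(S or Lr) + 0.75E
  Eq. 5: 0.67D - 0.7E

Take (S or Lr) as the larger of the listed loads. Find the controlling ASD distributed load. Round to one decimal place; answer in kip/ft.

(S or Lr) → Lr = 3 kip/ft.
Eq. 1: 1.0(1) + 1.0(2) + 0.7(3) = 1.0 + 2.0 + 2.1 = 5.1
Eq. 2: 1.0(1) + 1.0(1) = 1.0 + 1.0 = 2.0
Eq. 3: 1.0(1) = 1.0
Eq. 4: 1.0(1) + 1.0(3) + 0.75(1) = 1.0 + 3.0 + 0.8 = 4.8
Eq. 5: 0.67(1) - 0.7(1) = 0.7 - 0.7 = -0.0
Maximum is from combination 1.

5.1 kip/ft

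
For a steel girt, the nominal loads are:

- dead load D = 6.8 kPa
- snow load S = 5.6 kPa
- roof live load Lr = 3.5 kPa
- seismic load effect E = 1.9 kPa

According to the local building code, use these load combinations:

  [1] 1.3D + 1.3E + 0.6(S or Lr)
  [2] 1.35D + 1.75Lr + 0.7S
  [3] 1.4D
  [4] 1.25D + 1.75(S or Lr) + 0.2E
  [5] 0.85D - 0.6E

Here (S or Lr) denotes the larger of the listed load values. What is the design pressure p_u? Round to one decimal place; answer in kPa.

(S or Lr) → S = 5.6 kPa.
[1] 1.3(6.8) + 1.3(1.9) + 0.6(5.6) = 8.8 + 2.5 + 3.4 = 14.7
[2] 1.35(6.8) + 1.75(3.5) + 0.7(5.6) = 9.2 + 6.1 + 3.9 = 19.2
[3] 1.4(6.8) = 9.5
[4] 1.25(6.8) + 1.75(5.6) + 0.2(1.9) = 8.5 + 9.8 + 0.4 = 18.7
[5] 0.85(6.8) - 0.6(1.9) = 4.6
Combination 2 governs: p_u = 19.2 kPa.

19.2 kPa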